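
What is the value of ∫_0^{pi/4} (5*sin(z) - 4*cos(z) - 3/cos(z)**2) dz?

2 - 9*sqrt(2)/2

An antiderivative is F(z) = -4*sin(z) - 5*cos(z) - 3*tan(z).
Then F(pi/4) - F(0) = (-9*sqrt(2)/2 - 3) - (-5) = 2 - 9*sqrt(2)/2.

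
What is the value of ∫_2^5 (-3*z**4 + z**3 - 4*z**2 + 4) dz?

-36951/20

By the power rule, an antiderivative is F(z) = -3*z**5/5 + z**4/4 - 4*z**3/3 + 4*z.
Then F(5) - F(2) = (-22385/12) - (-268/15) = -36951/20.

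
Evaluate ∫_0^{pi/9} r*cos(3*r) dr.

Integrate by parts once (u = r, dv = cos(3*r) dr).
An antiderivative is F(r) = r*sin(3*r)/3 + cos(3*r)/9.
Then F(pi/9) - F(0) = (1/18 + sqrt(3)*pi/54) - (1/9) = -1/18 + sqrt(3)*pi/54.

-1/18 + sqrt(3)*pi/54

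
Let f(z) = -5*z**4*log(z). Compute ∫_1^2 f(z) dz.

31/5 - 32*log(2)

Integrate by parts once (u = ln z, dv = -5*z**4 dz).
An antiderivative is F(z) = -z**5*(5*log(z) - 1)/5.
Then F(2) - F(1) = (32/5 - 32*log(2)) - (1/5) = 31/5 - 32*log(2).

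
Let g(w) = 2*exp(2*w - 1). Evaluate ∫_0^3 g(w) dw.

-(1 - exp(6))*exp(-1)

Let u = 2*w - 1, so du = 2 dw. When w = 0, u = -1; when w = 3, u = 5.
The integral becomes ∫ exp(u) du from -1 to 5, with antiderivative exp(u).
Back in w: F(w) = exp(2*w - 1).
Then F(3) - F(0) = (exp(5)) - (exp(-1)) = -(1 - exp(6))*exp(-1).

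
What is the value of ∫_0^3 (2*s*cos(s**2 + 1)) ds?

Let u = s**2 + 1, so du = 2*s ds. When s = 0, u = 1; when s = 3, u = 10.
The integral becomes ∫ cos(u) du from 1 to 10, with antiderivative sin(u).
Back in s: F(s) = sin(s**2 + 1).
Then F(3) - F(0) = (sin(10)) - (sin(1)) = -sin(1) + sin(10).

-sin(1) + sin(10)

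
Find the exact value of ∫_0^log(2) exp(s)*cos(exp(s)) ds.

-sin(1) + sin(2)

Let u = exp(s), so du = exp(s) ds. When s = 0, u = 1; when s = log(2), u = 2.
The integral becomes ∫ cos(u) du from 1 to 2, with antiderivative sin(u).
Back in s: F(s) = sin(exp(s)).
Then F(log(2)) - F(0) = (sin(2)) - (sin(1)) = -sin(1) + sin(2).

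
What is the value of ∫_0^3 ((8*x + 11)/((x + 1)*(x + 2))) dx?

log(2) + 5*log(5)

Factor the denominator: x**2 + 3*x + 2 = (x + 2)(x + 1).
Partial fractions: (8*x + 11)/((x + 1)*(x + 2)) = 5/(x + 2) + 3/(x + 1).
An antiderivative is F(x) = 3*log(x + 1) + 5*log(x + 2).
Then F(3) - F(0) = (6*log(2) + 5*log(5)) - (log(32)) = log(2) + 5*log(5).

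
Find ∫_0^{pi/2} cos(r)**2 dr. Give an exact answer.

pi/4

Use the identity cos^2(r) = (1 + cos(2*r))/2.
An antiderivative is F(r) = r/2 + sin(2*r)/4.
Then F(pi/2) - F(0) = (pi/4) - (0) = pi/4.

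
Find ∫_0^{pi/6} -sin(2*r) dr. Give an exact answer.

-1/4

An antiderivative is F(r) = cos(2*r)/2.
Then F(pi/6) - F(0) = (1/4) - (1/2) = -1/4.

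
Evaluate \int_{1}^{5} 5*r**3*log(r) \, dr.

Integrate by parts once (u = ln r, dv = 5*r**3 dr).
An antiderivative is F(r) = 5*r**4*(4*log(r) - 1)/16.
Then F(5) - F(1) = (-3125/16 + 3125*log(5)/4) - (-5/16) = -195 + 3125*log(5)/4.

-195 + 3125*log(5)/4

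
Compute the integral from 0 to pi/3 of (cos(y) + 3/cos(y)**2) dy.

An antiderivative is F(y) = sin(y) + 3*tan(y).
Then F(pi/3) - F(0) = (7*sqrt(3)/2) - (0) = 7*sqrt(3)/2.

7*sqrt(3)/2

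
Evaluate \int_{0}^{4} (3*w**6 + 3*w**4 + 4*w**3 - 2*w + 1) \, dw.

275804/35

By the power rule, an antiderivative is F(w) = 3*w**7/7 + 3*w**5/5 + w**4 - w**2 + w.
Then F(4) - F(0) = (275804/35) - (0) = 275804/35.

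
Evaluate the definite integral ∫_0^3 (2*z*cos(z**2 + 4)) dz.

sin(13) - sin(4)

Let u = z**2 + 4, so du = 2*z dz. When z = 0, u = 4; when z = 3, u = 13.
The integral becomes ∫ cos(u) du from 4 to 13, with antiderivative sin(u).
Back in z: F(z) = sin(z**2 + 4).
Then F(3) - F(0) = (sin(13)) - (sin(4)) = sin(13) - sin(4).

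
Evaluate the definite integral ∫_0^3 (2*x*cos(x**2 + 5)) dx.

-sin(5) + sin(14)

Let u = x**2 + 5, so du = 2*x dx. When x = 0, u = 5; when x = 3, u = 14.
The integral becomes ∫ cos(u) du from 5 to 14, with antiderivative sin(u).
Back in x: F(x) = sin(x**2 + 5).
Then F(3) - F(0) = (sin(14)) - (sin(5)) = -sin(5) + sin(14).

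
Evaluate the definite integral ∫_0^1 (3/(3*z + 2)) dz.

log(5/2)

An antiderivative is F(z) = log(3*z + 2).
Then F(1) - F(0) = (log(5)) - (log(2)) = log(5/2).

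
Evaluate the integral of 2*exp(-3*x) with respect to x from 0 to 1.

An antiderivative is F(x) = -2*exp(-3*x)/3.
Then F(1) - F(0) = (-2*exp(-3)/3) - (-2/3) = 2/3 - 2*exp(-3)/3.

2/3 - 2*exp(-3)/3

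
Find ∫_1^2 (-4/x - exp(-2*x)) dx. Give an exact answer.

An antiderivative is F(x) = -4*log(x) + exp(-2*x)/2.
Then F(2) - F(1) = (-4*log(2) + exp(-4)/2) - (exp(-2)/2) = (-8*exp(4)*log(2) - exp(2) + 1)*exp(-4)/2.

(-8*exp(4)*log(2) - exp(2) + 1)*exp(-4)/2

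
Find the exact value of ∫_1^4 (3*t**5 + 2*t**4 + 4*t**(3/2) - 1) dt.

By the power rule, an antiderivative is F(t) = t**6/2 + 8*t**(5/2)/5 + 2*t**5/5 - t.
Then F(4) - F(1) = (12524/5) - (3/2) = 25033/10.

25033/10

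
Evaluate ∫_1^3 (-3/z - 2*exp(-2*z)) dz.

An antiderivative is F(z) = -3*log(z) + exp(-2*z).
Then F(3) - F(1) = (-3*log(3) + exp(-6)) - (exp(-2)) = -3*log(3) - exp(-2) + exp(-6).

-3*log(3) - exp(-2) + exp(-6)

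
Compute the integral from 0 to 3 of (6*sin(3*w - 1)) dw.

-2*cos(8) + 2*cos(1)

Let u = 3*w - 1, so du = 3 dw. When w = 0, u = -1; when w = 3, u = 8.
The integral becomes 2·∫ sin(u) du from -1 to 8, with antiderivative -2*cos(u).
Back in w: F(w) = -2*cos(3*w - 1).
Then F(3) - F(0) = (-2*cos(8)) - (-2*cos(1)) = -2*cos(8) + 2*cos(1).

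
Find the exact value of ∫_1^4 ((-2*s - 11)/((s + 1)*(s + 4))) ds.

Factor the denominator: s**2 + 5*s + 4 = (s + 4)(s + 1).
Partial fractions: (-2*s - 11)/((s + 1)*(s + 4)) = 1/(s + 4) - 3/(s + 1).
An antiderivative is F(s) = -3*log(s + 1) + log(s + 4).
Then F(4) - F(1) = (-3*log(5) + 3*log(2)) - (log(5/8)) = -4*log(5) + 6*log(2).

-4*log(5) + 6*log(2)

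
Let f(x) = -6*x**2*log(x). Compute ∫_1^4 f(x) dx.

42 - 256*log(2)

Integrate by parts once (u = ln x, dv = -6*x**2 dx).
An antiderivative is F(x) = -2*x**3*(3*log(x) - 1)/3.
Then F(4) - F(1) = (128/3 - 256*log(2)) - (2/3) = 42 - 256*log(2).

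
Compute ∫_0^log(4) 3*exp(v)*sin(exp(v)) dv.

Let u = exp(v), so du = exp(v) dv. When v = 0, u = 1; when v = log(4), u = 4.
The integral becomes 3·∫ sin(u) du from 1 to 4, with antiderivative -3*cos(u).
Back in v: F(v) = -3*cos(exp(v)).
Then F(log(4)) - F(0) = (-3*cos(4)) - (-3*cos(1)) = 3*cos(1) - 3*cos(4).

3*cos(1) - 3*cos(4)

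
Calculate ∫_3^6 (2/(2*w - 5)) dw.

An antiderivative is F(w) = log(2*w - 5).
Then F(6) - F(3) = (log(7)) - (0) = log(7).

log(7)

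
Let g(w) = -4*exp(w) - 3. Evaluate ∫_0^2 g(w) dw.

An antiderivative is F(w) = -3*w - 4*exp(w).
Then F(2) - F(0) = (-4*exp(2) - 6) - (-4) = -4*exp(2) - 2.

-4*exp(2) - 2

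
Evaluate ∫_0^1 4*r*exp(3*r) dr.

Integrate by parts once (u = r, dv = 4*exp(3*r) dr).
An antiderivative is F(r) = (12*r - 4)*exp(3*r)/9.
Then F(1) - F(0) = (8*exp(3)/9) - (-4/9) = 4/9 + 8*exp(3)/9.

4/9 + 8*exp(3)/9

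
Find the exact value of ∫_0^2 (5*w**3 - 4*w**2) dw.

28/3

By the power rule, an antiderivative is F(w) = 5*w**4/4 - 4*w**3/3.
Then F(2) - F(0) = (28/3) - (0) = 28/3.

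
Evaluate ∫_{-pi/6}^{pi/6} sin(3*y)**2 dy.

pi/6

Use the identity sin^2(3*y) = (1 - cos(6*y))/2.
An antiderivative is F(y) = y/2 - sin(6*y)/12.
Then F(pi/6) - F(-pi/6) = (pi/12) - (-pi/12) = pi/6.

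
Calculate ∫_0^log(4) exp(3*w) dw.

Let u = exp(w), so du = exp(w) dw. When w = 0, u = 1; when w = log(4), u = 4.
The integral becomes ∫ u**2 du from 1 to 4, with antiderivative u**3/3.
Back in w: F(w) = exp(3*w)/3.
Then F(log(4)) - F(0) = (64/3) - (1/3) = 21.

21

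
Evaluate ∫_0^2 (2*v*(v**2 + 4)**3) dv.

Let u = v**2 + 4, so du = 2*v dv. When v = 0, u = 4; when v = 2, u = 8.
The integral becomes ∫ u**3 du from 4 to 8, with antiderivative u**4/4.
Back in v: F(v) = (v**2 + 4)**4/4.
Then F(2) - F(0) = (1024) - (64) = 960.

960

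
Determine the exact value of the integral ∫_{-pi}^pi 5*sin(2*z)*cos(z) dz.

Use the identity sin(2*z)cos(z) = [sin(3*z) + sin(z)]/2.
An antiderivative is F(z) = -5*cos(z)/2 - 5*cos(3*z)/6.
Then F(pi) - F(-pi) = (10/3) - (10/3) = 0.

0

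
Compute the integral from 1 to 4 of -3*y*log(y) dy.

45/4 - 48*log(2)

Integrate by parts once (u = ln y, dv = -3*y dy).
An antiderivative is F(y) = -3*y**2*(2*log(y) - 1)/4.
Then F(4) - F(1) = (12 - 48*log(2)) - (3/4) = 45/4 - 48*log(2).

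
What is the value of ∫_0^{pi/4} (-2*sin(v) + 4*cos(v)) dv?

An antiderivative is F(v) = 4*sin(v) + 2*cos(v).
Then F(pi/4) - F(0) = (3*sqrt(2)) - (2) = -2 + 3*sqrt(2).

-2 + 3*sqrt(2)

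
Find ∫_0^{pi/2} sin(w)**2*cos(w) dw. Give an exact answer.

Let u = sin(w), so du = cos(w) dw. When w = 0, u = 0; when w = pi/2, u = 1.
The integral becomes ∫ u**2 du from 0 to 1, with antiderivative u**3/3.
Back in w: F(w) = sin(w)**3/3.
Then F(pi/2) - F(0) = (1/3) - (0) = 1/3.

1/3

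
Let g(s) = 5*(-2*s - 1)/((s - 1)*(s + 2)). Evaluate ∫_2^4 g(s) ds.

Factor the denominator: s**2 + s - 2 = (s + 2)(s - 1).
Partial fractions: 5*(-2*s - 1)/((s - 1)*(s + 2)) = -5/(s + 2) - 5/(s - 1).
An antiderivative is F(s) = -5*log(s - 1) - 5*log(s + 2).
Then F(4) - F(2) = (-10*log(3) - 5*log(2)) - (-10*log(2)) = -10*log(3) + 5*log(2).

-10*log(3) + 5*log(2)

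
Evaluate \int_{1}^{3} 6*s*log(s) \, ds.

Integrate by parts once (u = ln s, dv = 6*s ds).
An antiderivative is F(s) = 3*s**2*(2*log(s) - 1)/2.
Then F(3) - F(1) = (-27/2 + 27*log(3)) - (-3/2) = -12 + 27*log(3).

-12 + 27*log(3)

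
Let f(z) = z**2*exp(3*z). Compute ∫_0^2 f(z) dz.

Integrate by parts twice (u = z^2, dv = exp(3*z) dz).
An antiderivative is F(z) = (9*z**2 - 6*z + 2)*exp(3*z)/27.
Then F(2) - F(0) = (26*exp(6)/27) - (2/27) = -2/27 + 26*exp(6)/27.

-2/27 + 26*exp(6)/27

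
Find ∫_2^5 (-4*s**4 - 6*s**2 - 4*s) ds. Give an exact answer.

-13752/5

By the power rule, an antiderivative is F(s) = -4*s**5/5 - 2*s**3 - 2*s**2.
Then F(5) - F(2) = (-2800) - (-248/5) = -13752/5.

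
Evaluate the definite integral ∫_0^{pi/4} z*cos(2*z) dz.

-1/4 + pi/8

Integrate by parts once (u = z, dv = cos(2*z) dz).
An antiderivative is F(z) = z*sin(2*z)/2 + cos(2*z)/4.
Then F(pi/4) - F(0) = (pi/8) - (1/4) = -1/4 + pi/8.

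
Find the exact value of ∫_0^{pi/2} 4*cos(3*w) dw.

An antiderivative is F(w) = 4*sin(3*w)/3.
Then F(pi/2) - F(0) = (-4/3) - (0) = -4/3.

-4/3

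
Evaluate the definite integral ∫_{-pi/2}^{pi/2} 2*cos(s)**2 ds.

pi

Use the identity cos^2(s) = (1 + cos(2*s))/2.
An antiderivative is F(s) = s + sin(2*s)/2.
Then F(pi/2) - F(-pi/2) = (pi/2) - (-pi/2) = pi.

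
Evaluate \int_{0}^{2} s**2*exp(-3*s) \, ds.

Integrate by parts twice (u = s^2, dv = exp(-3*s) ds).
An antiderivative is F(s) = (-9*s**2 - 6*s - 2)*exp(-3*s)/27.
Then F(2) - F(0) = (-50*exp(-6)/27) - (-2/27) = 2/27 - 50*exp(-6)/27.

2/27 - 50*exp(-6)/27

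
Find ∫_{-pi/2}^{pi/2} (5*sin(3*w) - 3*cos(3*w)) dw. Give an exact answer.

An antiderivative is F(w) = -sin(3*w) - 5*cos(3*w)/3.
Then F(pi/2) - F(-pi/2) = (1) - (-1) = 2.

2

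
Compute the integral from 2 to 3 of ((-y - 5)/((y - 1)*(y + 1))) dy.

log(2/9)

Factor the denominator: y**2 - 1 = (y + 1)(y - 1).
Partial fractions: (-y - 5)/((y - 1)*(y + 1)) = 2/(y + 1) - 3/(y - 1).
An antiderivative is F(y) = -3*log(y - 1) + 2*log(y + 1).
Then F(3) - F(2) = (log(2)) - (log(9)) = log(2/9).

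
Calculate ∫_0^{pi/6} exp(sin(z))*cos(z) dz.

Let u = sin(z), so du = cos(z) dz. When z = 0, u = 0; when z = pi/6, u = 1/2.
The integral becomes ∫ exp(u) du from 0 to 1/2, with antiderivative exp(u).
Back in z: F(z) = exp(sin(z)).
Then F(pi/6) - F(0) = (exp(1/2)) - (1) = -1 + exp(1/2).

-1 + exp(1/2)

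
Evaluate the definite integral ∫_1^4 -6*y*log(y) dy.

45/2 - 96*log(2)

Integrate by parts once (u = ln y, dv = -6*y dy).
An antiderivative is F(y) = -3*y**2*(2*log(y) - 1)/2.
Then F(4) - F(1) = (24 - 96*log(2)) - (3/2) = 45/2 - 96*log(2).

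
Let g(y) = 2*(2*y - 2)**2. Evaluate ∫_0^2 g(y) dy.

16/3

Let u = 2*y - 2, so du = 2 dy. When y = 0, u = -2; when y = 2, u = 2.
The integral becomes ∫ u**2 du from -2 to 2, with antiderivative u**3/3.
Back in y: F(y) = (2*y - 2)**3/3.
Then F(2) - F(0) = (8/3) - (-8/3) = 16/3.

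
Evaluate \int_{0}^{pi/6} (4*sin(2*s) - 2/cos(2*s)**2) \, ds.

1 - sqrt(3)

An antiderivative is F(s) = -2*cos(2*s) - tan(2*s).
Then F(pi/6) - F(0) = (-sqrt(3) - 1) - (-2) = 1 - sqrt(3).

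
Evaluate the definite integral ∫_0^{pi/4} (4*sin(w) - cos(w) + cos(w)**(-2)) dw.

An antiderivative is F(w) = -sin(w) - 4*cos(w) + tan(w).
Then F(pi/4) - F(0) = (1 - 5*sqrt(2)/2) - (-4) = 5 - 5*sqrt(2)/2.

5 - 5*sqrt(2)/2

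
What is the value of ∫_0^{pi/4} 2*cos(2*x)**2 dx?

pi/4

Use the identity cos^2(2*x) = (1 + cos(4*x))/2.
An antiderivative is F(x) = x + sin(4*x)/4.
Then F(pi/4) - F(0) = (pi/4) - (0) = pi/4.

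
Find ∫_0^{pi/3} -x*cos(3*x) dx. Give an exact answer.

2/9

Integrate by parts once (u = x, dv = -cos(3*x) dx).
An antiderivative is F(x) = -x*sin(3*x)/3 - cos(3*x)/9.
Then F(pi/3) - F(0) = (1/9) - (-1/9) = 2/9.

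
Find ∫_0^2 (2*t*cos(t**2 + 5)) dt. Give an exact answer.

Let u = t**2 + 5, so du = 2*t dt. When t = 0, u = 5; when t = 2, u = 9.
The integral becomes ∫ cos(u) du from 5 to 9, with antiderivative sin(u).
Back in t: F(t) = sin(t**2 + 5).
Then F(2) - F(0) = (sin(9)) - (sin(5)) = sin(9) - sin(5).

sin(9) - sin(5)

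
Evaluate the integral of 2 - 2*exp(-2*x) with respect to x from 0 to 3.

exp(-6) + 5

An antiderivative is F(x) = 2*x + exp(-2*x).
Then F(3) - F(0) = (exp(-6) + 6) - (1) = exp(-6) + 5.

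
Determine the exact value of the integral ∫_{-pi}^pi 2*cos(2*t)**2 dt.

2*pi

Use the identity cos^2(2*t) = (1 + cos(4*t))/2.
An antiderivative is F(t) = t + sin(4*t)/4.
Then F(pi) - F(-pi) = (pi) - (-pi) = 2*pi.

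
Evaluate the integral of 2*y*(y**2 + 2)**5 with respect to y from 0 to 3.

590499/2

Let u = y**2 + 2, so du = 2*y dy. When y = 0, u = 2; when y = 3, u = 11.
The integral becomes ∫ u**5 du from 2 to 11, with antiderivative u**6/6.
Back in y: F(y) = (y**2 + 2)**6/6.
Then F(3) - F(0) = (1771561/6) - (32/3) = 590499/2.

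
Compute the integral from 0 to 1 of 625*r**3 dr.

625/4

Let u = 5*r, so du = 5 dr. When r = 0, u = 0; when r = 1, u = 5.
The integral becomes ∫ u**3 du from 0 to 5, with antiderivative u**4/4.
Back in r: F(r) = 625*r**4/4.
Then F(1) - F(0) = (625/4) - (0) = 625/4.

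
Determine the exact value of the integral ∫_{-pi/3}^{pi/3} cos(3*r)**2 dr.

pi/3

Use the identity cos^2(3*r) = (1 + cos(6*r))/2.
An antiderivative is F(r) = r/2 + sin(6*r)/12.
Then F(pi/3) - F(-pi/3) = (pi/6) - (-pi/6) = pi/3.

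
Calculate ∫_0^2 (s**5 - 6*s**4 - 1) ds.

By the power rule, an antiderivative is F(s) = s**6/6 - 6*s**5/5 - s.
Then F(2) - F(0) = (-446/15) - (0) = -446/15.

-446/15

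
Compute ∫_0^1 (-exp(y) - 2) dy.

An antiderivative is F(y) = -2*y - exp(y).
Then F(1) - F(0) = (-E - 2) - (-1) = -E - 1.

-E - 1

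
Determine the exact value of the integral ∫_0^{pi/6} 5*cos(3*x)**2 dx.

Use the identity cos^2(3*x) = (1 + cos(6*x))/2.
An antiderivative is F(x) = 5*x/2 + 5*sin(6*x)/12.
Then F(pi/6) - F(0) = (5*pi/12) - (0) = 5*pi/12.

5*pi/12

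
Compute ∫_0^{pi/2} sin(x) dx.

An antiderivative is F(x) = -cos(x).
Then F(pi/2) - F(0) = (0) - (-1) = 1.

1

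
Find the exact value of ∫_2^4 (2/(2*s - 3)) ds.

An antiderivative is F(s) = log(2*s - 3).
Then F(4) - F(2) = (log(5)) - (0) = log(5).

log(5)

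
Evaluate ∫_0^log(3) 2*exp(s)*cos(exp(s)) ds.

Let u = exp(s), so du = exp(s) ds. When s = 0, u = 1; when s = log(3), u = 3.
The integral becomes 2·∫ cos(u) du from 1 to 3, with antiderivative 2*sin(u).
Back in s: F(s) = 2*sin(exp(s)).
Then F(log(3)) - F(0) = (2*sin(3)) - (2*sin(1)) = -2*sin(1) + 2*sin(3).

-2*sin(1) + 2*sin(3)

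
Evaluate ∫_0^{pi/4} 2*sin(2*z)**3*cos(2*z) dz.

Let u = sin(2*z), so du = 2*cos(2*z) dz. When z = 0, u = 0; when z = pi/4, u = 1.
The integral becomes ∫ u**3 du from 0 to 1, with antiderivative u**4/4.
Back in z: F(z) = sin(2*z)**4/4.
Then F(pi/4) - F(0) = (1/4) - (0) = 1/4.

1/4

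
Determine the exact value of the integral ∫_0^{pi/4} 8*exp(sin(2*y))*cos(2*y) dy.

Let u = sin(2*y), so du = 2*cos(2*y) dy. When y = 0, u = 0; when y = pi/4, u = 1.
The integral becomes 4·∫ exp(u) du from 0 to 1, with antiderivative 4*exp(u).
Back in y: F(y) = 4*exp(sin(2*y)).
Then F(pi/4) - F(0) = (4*E) - (4) = -4 + 4*E.

-4 + 4*E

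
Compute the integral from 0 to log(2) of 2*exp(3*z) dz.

Let u = exp(z), so du = exp(z) dz. When z = 0, u = 1; when z = log(2), u = 2.
The integral becomes 2·∫ u**2 du from 1 to 2, with antiderivative 2*u**3/3.
Back in z: F(z) = 2*exp(3*z)/3.
Then F(log(2)) - F(0) = (16/3) - (2/3) = 14/3.

14/3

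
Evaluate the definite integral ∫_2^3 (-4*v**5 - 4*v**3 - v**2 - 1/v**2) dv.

By the power rule, an antiderivative is F(v) = -2*v**6/3 - v**4 - v**3/3 + 1/v.
Then F(3) - F(2) = (-1727/3) - (-365/6) = -3089/6.

-3089/6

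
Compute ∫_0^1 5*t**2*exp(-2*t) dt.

5/4 - 25*exp(-2)/4

Integrate by parts twice (u = t^2, dv = 5*exp(-2*t) dt).
An antiderivative is F(t) = (-10*t**2 - 10*t - 5)*exp(-2*t)/4.
Then F(1) - F(0) = (-25*exp(-2)/4) - (-5/4) = 5/4 - 25*exp(-2)/4.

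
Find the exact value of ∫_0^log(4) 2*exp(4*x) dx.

Let u = exp(x), so du = exp(x) dx. When x = 0, u = 1; when x = log(4), u = 4.
The integral becomes 2·∫ u**3 du from 1 to 4, with antiderivative u**4/2.
Back in x: F(x) = exp(4*x)/2.
Then F(log(4)) - F(0) = (128) - (1/2) = 255/2.

255/2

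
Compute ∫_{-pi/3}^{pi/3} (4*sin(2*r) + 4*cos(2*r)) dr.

2*sqrt(3)

An antiderivative is F(r) = 2*sin(2*r) - 2*cos(2*r).
Then F(pi/3) - F(-pi/3) = (1 + sqrt(3)) - (1 - sqrt(3)) = 2*sqrt(3).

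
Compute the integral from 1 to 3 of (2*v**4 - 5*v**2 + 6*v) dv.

1162/15

By the power rule, an antiderivative is F(v) = 2*v**5/5 - 5*v**3/3 + 3*v**2.
Then F(3) - F(1) = (396/5) - (26/15) = 1162/15.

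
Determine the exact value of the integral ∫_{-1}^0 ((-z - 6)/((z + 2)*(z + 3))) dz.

-7*log(2) + 3*log(3)

Factor the denominator: z**2 + 5*z + 6 = (z + 3)(z + 2).
Partial fractions: (-z - 6)/((z + 2)*(z + 3)) = 3/(z + 3) - 4/(z + 2).
An antiderivative is F(z) = -4*log(z + 2) + 3*log(z + 3).
Then F(0) - F(-1) = (log(27/16)) - (log(8)) = -7*log(2) + 3*log(3).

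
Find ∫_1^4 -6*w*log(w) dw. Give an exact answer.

Integrate by parts once (u = ln w, dv = -6*w dw).
An antiderivative is F(w) = -3*w**2*(2*log(w) - 1)/2.
Then F(4) - F(1) = (24 - 96*log(2)) - (3/2) = 45/2 - 96*log(2).

45/2 - 96*log(2)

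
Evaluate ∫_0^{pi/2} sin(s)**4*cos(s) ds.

1/5

Let u = sin(s), so du = cos(s) ds. When s = 0, u = 0; when s = pi/2, u = 1.
The integral becomes ∫ u**4 du from 0 to 1, with antiderivative u**5/5.
Back in s: F(s) = sin(s)**5/5.
Then F(pi/2) - F(0) = (1/5) - (0) = 1/5.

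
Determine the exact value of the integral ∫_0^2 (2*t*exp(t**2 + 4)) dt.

Let u = t**2 + 4, so du = 2*t dt. When t = 0, u = 4; when t = 2, u = 8.
The integral becomes ∫ exp(u) du from 4 to 8, with antiderivative exp(u).
Back in t: F(t) = exp(t**2 + 4).
Then F(2) - F(0) = (exp(8)) - (exp(4)) = -exp(4) + exp(8).

-exp(4) + exp(8)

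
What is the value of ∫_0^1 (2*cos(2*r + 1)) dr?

-sin(1) + sin(3)

Let u = 2*r + 1, so du = 2 dr. When r = 0, u = 1; when r = 1, u = 3.
The integral becomes ∫ cos(u) du from 1 to 3, with antiderivative sin(u).
Back in r: F(r) = sin(2*r + 1).
Then F(1) - F(0) = (sin(3)) - (sin(1)) = -sin(1) + sin(3).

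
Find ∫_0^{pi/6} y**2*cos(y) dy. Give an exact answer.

-1 + pi**2/72 + sqrt(3)*pi/6

Integrate by parts twice (u = y^2, dv = cos(y) dy).
An antiderivative is F(y) = y**2*sin(y) + 2*y*cos(y) - 2*sin(y).
Then F(pi/6) - F(0) = (-1 + pi**2/72 + sqrt(3)*pi/6) - (0) = -1 + pi**2/72 + sqrt(3)*pi/6.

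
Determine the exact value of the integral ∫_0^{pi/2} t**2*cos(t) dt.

-2 + pi**2/4

Integrate by parts twice (u = t^2, dv = cos(t) dt).
An antiderivative is F(t) = t**2*sin(t) + 2*t*cos(t) - 2*sin(t).
Then F(pi/2) - F(0) = (-2 + pi**2/4) - (0) = -2 + pi**2/4.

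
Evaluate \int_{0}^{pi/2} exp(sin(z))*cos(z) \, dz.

-1 + E

Let u = sin(z), so du = cos(z) dz. When z = 0, u = 0; when z = pi/2, u = 1.
The integral becomes ∫ exp(u) du from 0 to 1, with antiderivative exp(u).
Back in z: F(z) = exp(sin(z)).
Then F(pi/2) - F(0) = (E) - (1) = -1 + E.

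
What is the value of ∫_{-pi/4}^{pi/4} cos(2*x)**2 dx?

Use the identity cos^2(2*x) = (1 + cos(4*x))/2.
An antiderivative is F(x) = x/2 + sin(4*x)/8.
Then F(pi/4) - F(-pi/4) = (pi/8) - (-pi/8) = pi/4.

pi/4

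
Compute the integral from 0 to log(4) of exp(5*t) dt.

1023/5

Let u = exp(t), so du = exp(t) dt. When t = 0, u = 1; when t = log(4), u = 4.
The integral becomes ∫ u**4 du from 1 to 4, with antiderivative u**5/5.
Back in t: F(t) = exp(5*t)/5.
Then F(log(4)) - F(0) = (1024/5) - (1/5) = 1023/5.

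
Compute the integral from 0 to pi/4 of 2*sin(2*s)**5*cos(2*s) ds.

1/6

Let u = sin(2*s), so du = 2*cos(2*s) ds. When s = 0, u = 0; when s = pi/4, u = 1.
The integral becomes ∫ u**5 du from 0 to 1, with antiderivative u**6/6.
Back in s: F(s) = sin(2*s)**6/6.
Then F(pi/4) - F(0) = (1/6) - (0) = 1/6.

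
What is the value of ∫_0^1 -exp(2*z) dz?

1/2 - exp(2)/2

An antiderivative is F(z) = -exp(2*z)/2.
Then F(1) - F(0) = (-exp(2)/2) - (-1/2) = 1/2 - exp(2)/2.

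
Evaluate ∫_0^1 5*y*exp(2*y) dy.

5/4 + 5*exp(2)/4

Integrate by parts once (u = y, dv = 5*exp(2*y) dy).
An antiderivative is F(y) = (10*y - 5)*exp(2*y)/4.
Then F(1) - F(0) = (5*exp(2)/4) - (-5/4) = 5/4 + 5*exp(2)/4.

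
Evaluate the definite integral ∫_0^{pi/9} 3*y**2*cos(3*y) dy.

-sqrt(3)/9 + sqrt(3)*pi**2/162 + pi/27

Integrate by parts twice (u = y^2, dv = 3*cos(3*y) dy).
An antiderivative is F(y) = y**2*sin(3*y) + 2*y*cos(3*y)/3 - 2*sin(3*y)/9.
Then F(pi/9) - F(0) = (-sqrt(3)/9 + sqrt(3)*pi**2/162 + pi/27) - (0) = -sqrt(3)/9 + sqrt(3)*pi**2/162 + pi/27.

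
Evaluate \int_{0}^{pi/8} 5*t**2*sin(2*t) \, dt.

Integrate by parts twice (u = t^2, dv = 5*sin(2*t) dt).
An antiderivative is F(t) = -5*t**2*cos(2*t)/2 + 5*t*sin(2*t)/2 + 5*cos(2*t)/4.
Then F(pi/8) - F(0) = (5*sqrt(2)*(-pi**2 + 8*pi + 32)/256) - (5/4) = -5/4 - 5*sqrt(2)*pi**2/256 + 5*sqrt(2)*pi/32 + 5*sqrt(2)/8.

-5/4 - 5*sqrt(2)*pi**2/256 + 5*sqrt(2)*pi/32 + 5*sqrt(2)/8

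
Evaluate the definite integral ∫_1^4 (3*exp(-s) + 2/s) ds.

-3*exp(-4) + 3*exp(-1) + 4*log(2)

An antiderivative is F(s) = 2*log(s) - 3*exp(-s).
Then F(4) - F(1) = (-3*exp(-4) + 4*log(2)) - (-3*exp(-1)) = -3*exp(-4) + 3*exp(-1) + 4*log(2).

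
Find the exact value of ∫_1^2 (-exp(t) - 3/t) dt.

-exp(2) - log(8) + exp(1)

An antiderivative is F(t) = -exp(t) - 3*log(t).
Then F(2) - F(1) = (-exp(2) - log(8)) - (-exp(1)) = -exp(2) - log(8) + exp(1).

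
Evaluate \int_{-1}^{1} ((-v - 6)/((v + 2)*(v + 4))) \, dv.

log(5/27)

Factor the denominator: v**2 + 6*v + 8 = (v + 4)(v + 2).
Partial fractions: (-v - 6)/((v + 2)*(v + 4)) = 1/(v + 4) - 2/(v + 2).
An antiderivative is F(v) = -2*log(v + 2) + log(v + 4).
Then F(1) - F(-1) = (log(5/9)) - (log(3)) = log(5/27).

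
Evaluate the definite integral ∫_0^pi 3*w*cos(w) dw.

Integrate by parts once (u = w, dv = 3*cos(w) dw).
An antiderivative is F(w) = 3*w*sin(w) + 3*cos(w).
Then F(pi) - F(0) = (-3) - (3) = -6.

-6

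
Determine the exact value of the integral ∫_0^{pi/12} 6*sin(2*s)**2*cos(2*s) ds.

1/8

Let u = sin(2*s), so du = 2*cos(2*s) ds. When s = 0, u = 0; when s = pi/12, u = 1/2.
The integral becomes 3·∫ u**2 du from 0 to 1/2, with antiderivative u**3.
Back in s: F(s) = sin(2*s)**3.
Then F(pi/12) - F(0) = (1/8) - (0) = 1/8.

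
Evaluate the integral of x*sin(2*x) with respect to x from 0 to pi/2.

Integrate by parts once (u = x, dv = sin(2*x) dx).
An antiderivative is F(x) = -x*cos(2*x)/2 + sin(2*x)/4.
Then F(pi/2) - F(0) = (pi/4) - (0) = pi/4.

pi/4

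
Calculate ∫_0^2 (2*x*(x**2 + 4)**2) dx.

Let u = x**2 + 4, so du = 2*x dx. When x = 0, u = 4; when x = 2, u = 8.
The integral becomes ∫ u**2 du from 4 to 8, with antiderivative u**3/3.
Back in x: F(x) = (x**2 + 4)**3/3.
Then F(2) - F(0) = (512/3) - (64/3) = 448/3.

448/3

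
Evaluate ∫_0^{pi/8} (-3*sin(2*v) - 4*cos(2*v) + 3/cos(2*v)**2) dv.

An antiderivative is F(v) = -2*sin(2*v) + 3*cos(2*v)/2 + 3*tan(2*v)/2.
Then F(pi/8) - F(0) = (3/2 - sqrt(2)/4) - (3/2) = -sqrt(2)/4.

-sqrt(2)/4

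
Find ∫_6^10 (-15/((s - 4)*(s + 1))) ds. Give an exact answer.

-3*log(7) - 3*log(3) + 3*log(11)

Factor the denominator: s**2 - 3*s - 4 = (s + 1)(s - 4).
Partial fractions: -15/((s - 4)*(s + 1)) = 3/(s + 1) - 3/(s - 4).
An antiderivative is F(s) = -3*log(s - 4) + 3*log(s + 1).
Then F(10) - F(6) = (-3*log(3) - 3*log(2) + 3*log(11)) - (-3*log(2) + 3*log(7)) = -3*log(7) - 3*log(3) + 3*log(11).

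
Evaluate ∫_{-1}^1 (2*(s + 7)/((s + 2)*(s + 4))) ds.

Factor the denominator: s**2 + 6*s + 8 = (s + 4)(s + 2).
Partial fractions: 2*(s + 7)/((s + 2)*(s + 4)) = -3/(s + 4) + 5/(s + 2).
An antiderivative is F(s) = 5*log(s + 2) - 3*log(s + 4).
Then F(1) - F(-1) = (-3*log(5) + 5*log(3)) - (-log(27)) = -3*log(5) + 8*log(3).

-3*log(5) + 8*log(3)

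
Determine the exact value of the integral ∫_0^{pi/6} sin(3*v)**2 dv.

pi/12

Use the identity sin^2(3*v) = (1 - cos(6*v))/2.
An antiderivative is F(v) = v/2 - sin(6*v)/12.
Then F(pi/6) - F(0) = (pi/12) - (0) = pi/12.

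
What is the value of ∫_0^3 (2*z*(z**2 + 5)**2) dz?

873

Let u = z**2 + 5, so du = 2*z dz. When z = 0, u = 5; when z = 3, u = 14.
The integral becomes ∫ u**2 du from 5 to 14, with antiderivative u**3/3.
Back in z: F(z) = (z**2 + 5)**3/3.
Then F(3) - F(0) = (2744/3) - (125/3) = 873.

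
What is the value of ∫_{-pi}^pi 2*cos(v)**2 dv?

Use the identity cos^2(v) = (1 + cos(2*v))/2.
An antiderivative is F(v) = v + sin(2*v)/2.
Then F(pi) - F(-pi) = (pi) - (-pi) = 2*pi.

2*pi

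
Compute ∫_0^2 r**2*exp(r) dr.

-2 + 2*exp(2)

Integrate by parts twice (u = r^2, dv = exp(r) dr).
An antiderivative is F(r) = (r**2 - 2*r + 2)*exp(r).
Then F(2) - F(0) = (2*exp(2)) - (2) = -2 + 2*exp(2).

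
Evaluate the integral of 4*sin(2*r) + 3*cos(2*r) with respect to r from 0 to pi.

0

An antiderivative is F(r) = 3*sin(2*r)/2 - 2*cos(2*r).
Then F(pi) - F(0) = (-2) - (-2) = 0.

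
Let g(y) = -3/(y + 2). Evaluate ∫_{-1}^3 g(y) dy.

An antiderivative is F(y) = -3*log(y + 2).
Then F(3) - F(-1) = (-3*log(5)) - (0) = -3*log(5).

-3*log(5)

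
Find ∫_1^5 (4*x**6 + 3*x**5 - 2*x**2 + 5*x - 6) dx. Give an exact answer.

1100560/21

By the power rule, an antiderivative is F(x) = 4*x**7/7 + x**6/2 - 2*x**3/3 + 5*x**2/2 - 6*x.
Then F(5) - F(1) = (1100495/21) - (-65/21) = 1100560/21.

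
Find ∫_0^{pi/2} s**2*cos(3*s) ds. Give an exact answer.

Integrate by parts twice (u = s^2, dv = cos(3*s) ds).
An antiderivative is F(s) = s**2*sin(3*s)/3 + 2*s*cos(3*s)/9 - 2*sin(3*s)/27.
Then F(pi/2) - F(0) = (2/27 - pi**2/12) - (0) = 2/27 - pi**2/12.

2/27 - pi**2/12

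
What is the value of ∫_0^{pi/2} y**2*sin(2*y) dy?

-1/2 + pi**2/8

Integrate by parts twice (u = y^2, dv = sin(2*y) dy).
An antiderivative is F(y) = -y**2*cos(2*y)/2 + y*sin(2*y)/2 + cos(2*y)/4.
Then F(pi/2) - F(0) = (-1/4 + pi**2/8) - (1/4) = -1/2 + pi**2/8.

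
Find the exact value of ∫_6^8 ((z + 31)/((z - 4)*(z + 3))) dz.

Factor the denominator: z**2 - z - 12 = (z + 3)(z - 4).
Partial fractions: (z + 31)/((z - 4)*(z + 3)) = -4/(z + 3) + 5/(z - 4).
An antiderivative is F(z) = 5*log(z - 4) - 4*log(z + 3).
Then F(8) - F(6) = (-4*log(11) + 10*log(2)) - (-8*log(3) + 5*log(2)) = -4*log(11) + 5*log(2) + 8*log(3).

-4*log(11) + 5*log(2) + 8*log(3)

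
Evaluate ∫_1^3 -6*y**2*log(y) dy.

52/3 - 54*log(3)

Integrate by parts once (u = ln y, dv = -6*y**2 dy).
An antiderivative is F(y) = -2*y**3*(3*log(y) - 1)/3.
Then F(3) - F(1) = (18 - 54*log(3)) - (2/3) = 52/3 - 54*log(3).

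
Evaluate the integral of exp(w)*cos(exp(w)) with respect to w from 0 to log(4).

-sin(1) + sin(4)

Let u = exp(w), so du = exp(w) dw. When w = 0, u = 1; when w = log(4), u = 4.
The integral becomes ∫ cos(u) du from 1 to 4, with antiderivative sin(u).
Back in w: F(w) = sin(exp(w)).
Then F(log(4)) - F(0) = (sin(4)) - (sin(1)) = -sin(1) + sin(4).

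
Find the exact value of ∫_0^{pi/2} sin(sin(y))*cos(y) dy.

Let u = sin(y), so du = cos(y) dy. When y = 0, u = 0; when y = pi/2, u = 1.
The integral becomes ∫ sin(u) du from 0 to 1, with antiderivative -cos(u).
Back in y: F(y) = -cos(sin(y)).
Then F(pi/2) - F(0) = (-cos(1)) - (-1) = 1 - cos(1).

1 - cos(1)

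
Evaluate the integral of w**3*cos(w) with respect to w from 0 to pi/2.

Integrate by parts 3 times (u = w^3, dv = cos(w) dw).
An antiderivative is F(w) = w**3*sin(w) + 3*w**2*cos(w) - 6*w*sin(w) - 6*cos(w).
Then F(pi/2) - F(0) = (pi*(-24 + pi**2)/8) - (-6) = -3*pi + pi**3/8 + 6.

-3*pi + pi**3/8 + 6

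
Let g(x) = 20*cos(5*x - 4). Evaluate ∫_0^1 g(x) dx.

Let u = 5*x - 4, so du = 5 dx. When x = 0, u = -4; when x = 1, u = 1.
The integral becomes 4·∫ cos(u) du from -4 to 1, with antiderivative 4*sin(u).
Back in x: F(x) = 4*sin(5*x - 4).
Then F(1) - F(0) = (4*sin(1)) - (-4*sin(4)) = 4*sin(4) + 4*sin(1).

4*sin(4) + 4*sin(1)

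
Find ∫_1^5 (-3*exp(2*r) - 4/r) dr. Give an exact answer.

-3*exp(10)/2 - 4*log(5) + 3*exp(2)/2

An antiderivative is F(r) = -3*exp(2*r)/2 - 4*log(r).
Then F(5) - F(1) = (-3*exp(10)/2 - 4*log(5)) - (-3*exp(2)/2) = -3*exp(10)/2 - 4*log(5) + 3*exp(2)/2.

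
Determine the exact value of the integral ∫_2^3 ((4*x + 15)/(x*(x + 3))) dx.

-6*log(2) + log(5) + 4*log(3)

Factor the denominator: x**2 + 3*x = (x + 3)x.
Partial fractions: (4*x + 15)/(x*(x + 3)) = -1/(x + 3) + 5/x.
An antiderivative is F(x) = 5*log(x) - log(x + 3).
Then F(3) - F(2) = (log(81/2)) - (log(32/5)) = -6*log(2) + log(5) + 4*log(3).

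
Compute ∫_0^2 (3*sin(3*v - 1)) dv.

Let u = 3*v - 1, so du = 3 dv. When v = 0, u = -1; when v = 2, u = 5.
The integral becomes ∫ sin(u) du from -1 to 5, with antiderivative -cos(u).
Back in v: F(v) = -cos(3*v - 1).
Then F(2) - F(0) = (-cos(5)) - (-cos(1)) = -cos(5) + cos(1).

-cos(5) + cos(1)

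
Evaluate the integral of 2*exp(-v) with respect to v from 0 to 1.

An antiderivative is F(v) = -2*exp(-v).
Then F(1) - F(0) = (-2*exp(-1)) - (-2) = 2 - 2*exp(-1).

2 - 2*exp(-1)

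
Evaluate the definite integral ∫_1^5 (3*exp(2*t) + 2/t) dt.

An antiderivative is F(t) = 3*exp(2*t)/2 + 2*log(t).
Then F(5) - F(1) = (log(25) + 3*exp(10)/2) - (3*exp(2)/2) = -3*exp(2)/2 + log(25) + 3*exp(10)/2.

-3*exp(2)/2 + log(25) + 3*exp(10)/2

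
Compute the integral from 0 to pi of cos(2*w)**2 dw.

Use the identity cos^2(2*w) = (1 + cos(4*w))/2.
An antiderivative is F(w) = w/2 + sin(4*w)/8.
Then F(pi) - F(0) = (pi/2) - (0) = pi/2.

pi/2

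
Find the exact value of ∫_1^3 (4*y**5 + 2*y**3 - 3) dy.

1558/3

By the power rule, an antiderivative is F(y) = 2*y**6/3 + y**4/2 - 3*y.
Then F(3) - F(1) = (1035/2) - (-11/6) = 1558/3.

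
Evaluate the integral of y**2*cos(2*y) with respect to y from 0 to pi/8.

sqrt(2)*(-32 + pi**2 + 8*pi)/256

Integrate by parts twice (u = y^2, dv = cos(2*y) dy).
An antiderivative is F(y) = y**2*sin(2*y)/2 + y*cos(2*y)/2 - sin(2*y)/4.
Then F(pi/8) - F(0) = (sqrt(2)*(-32 + pi**2 + 8*pi)/256) - (0) = sqrt(2)*(-32 + pi**2 + 8*pi)/256.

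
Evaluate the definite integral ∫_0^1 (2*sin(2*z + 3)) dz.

Let u = 2*z + 3, so du = 2 dz. When z = 0, u = 3; when z = 1, u = 5.
The integral becomes ∫ sin(u) du from 3 to 5, with antiderivative -cos(u).
Back in z: F(z) = -cos(2*z + 3).
Then F(1) - F(0) = (-cos(5)) - (-cos(3)) = cos(3) - cos(5).

cos(3) - cos(5)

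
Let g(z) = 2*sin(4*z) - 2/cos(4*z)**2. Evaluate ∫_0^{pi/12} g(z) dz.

An antiderivative is F(z) = -cos(4*z)/2 - tan(4*z)/2.
Then F(pi/12) - F(0) = (-sqrt(3)/2 - 1/4) - (-1/2) = 1/4 - sqrt(3)/2.

1/4 - sqrt(3)/2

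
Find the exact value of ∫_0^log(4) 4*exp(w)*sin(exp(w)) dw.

Let u = exp(w), so du = exp(w) dw. When w = 0, u = 1; when w = log(4), u = 4.
The integral becomes 4·∫ sin(u) du from 1 to 4, with antiderivative -4*cos(u).
Back in w: F(w) = -4*cos(exp(w)).
Then F(log(4)) - F(0) = (-4*cos(4)) - (-4*cos(1)) = 4*cos(1) - 4*cos(4).

4*cos(1) - 4*cos(4)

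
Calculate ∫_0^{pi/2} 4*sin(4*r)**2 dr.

pi

Use the identity sin^2(4*r) = (1 - cos(8*r))/2.
An antiderivative is F(r) = 2*r - sin(8*r)/4.
Then F(pi/2) - F(0) = (pi) - (0) = pi.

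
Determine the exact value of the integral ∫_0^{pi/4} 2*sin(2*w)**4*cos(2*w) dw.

1/5

Let u = sin(2*w), so du = 2*cos(2*w) dw. When w = 0, u = 0; when w = pi/4, u = 1.
The integral becomes ∫ u**4 du from 0 to 1, with antiderivative u**5/5.
Back in w: F(w) = sin(2*w)**5/5.
Then F(pi/4) - F(0) = (1/5) - (0) = 1/5.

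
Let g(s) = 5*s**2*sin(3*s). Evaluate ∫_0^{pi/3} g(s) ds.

Integrate by parts twice (u = s^2, dv = 5*sin(3*s) ds).
An antiderivative is F(s) = -5*s**2*cos(3*s)/3 + 10*s*sin(3*s)/9 + 10*cos(3*s)/27.
Then F(pi/3) - F(0) = (-10/27 + 5*pi**2/27) - (10/27) = -20/27 + 5*pi**2/27.

-20/27 + 5*pi**2/27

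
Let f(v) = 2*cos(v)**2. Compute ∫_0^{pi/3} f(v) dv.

Use the identity cos^2(v) = (1 + cos(2*v))/2.
An antiderivative is F(v) = v + sin(2*v)/2.
Then F(pi/3) - F(0) = (sqrt(3)/4 + pi/3) - (0) = sqrt(3)/4 + pi/3.

sqrt(3)/4 + pi/3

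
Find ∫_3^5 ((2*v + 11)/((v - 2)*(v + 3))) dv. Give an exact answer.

log(81/4)

Factor the denominator: v**2 + v - 6 = (v + 3)(v - 2).
Partial fractions: (2*v + 11)/((v - 2)*(v + 3)) = -1/(v + 3) + 3/(v - 2).
An antiderivative is F(v) = 3*log(v - 2) - log(v + 3).
Then F(5) - F(3) = (log(27/8)) - (-log(6)) = log(81/4).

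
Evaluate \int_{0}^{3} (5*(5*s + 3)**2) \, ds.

1935

Let u = 5*s + 3, so du = 5 ds. When s = 0, u = 3; when s = 3, u = 18.
The integral becomes ∫ u**2 du from 3 to 18, with antiderivative u**3/3.
Back in s: F(s) = (5*s + 3)**3/3.
Then F(3) - F(0) = (1944) - (9) = 1935.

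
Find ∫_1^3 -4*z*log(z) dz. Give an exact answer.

Integrate by parts once (u = ln z, dv = -4*z dz).
An antiderivative is F(z) = -z**2*(2*log(z) - 1).
Then F(3) - F(1) = (9 - 18*log(3)) - (1) = 8 - 18*log(3).

8 - 18*log(3)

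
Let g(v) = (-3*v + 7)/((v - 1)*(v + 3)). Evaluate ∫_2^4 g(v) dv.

Factor the denominator: v**2 + 2*v - 3 = (v + 3)(v - 1).
Partial fractions: (-3*v + 7)/((v - 1)*(v + 3)) = -4/(v + 3) + 1/(v - 1).
An antiderivative is F(v) = log(v - 1) - 4*log(v + 3).
Then F(4) - F(2) = (-4*log(7) + log(3)) - (-4*log(5)) = -4*log(7) + log(3) + 4*log(5).

-4*log(7) + log(3) + 4*log(5)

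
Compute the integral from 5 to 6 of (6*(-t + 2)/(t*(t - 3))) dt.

Factor the denominator: t**2 - 3*t = t(t - 3).
Partial fractions: 6*(-t + 2)/(t*(t - 3)) = -4/t - 2/(t - 3).
An antiderivative is F(t) = -4*log(t) - 2*log(t - 3).
Then F(6) - F(5) = (-6*log(3) - 4*log(2)) - (-4*log(5) - 2*log(2)) = -6*log(3) - 2*log(2) + 4*log(5).

-6*log(3) - 2*log(2) + 4*log(5)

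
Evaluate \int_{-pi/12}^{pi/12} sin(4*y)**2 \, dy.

-sqrt(3)/16 + pi/12

Use the identity sin^2(4*y) = (1 - cos(8*y))/2.
An antiderivative is F(y) = y/2 - sin(8*y)/16.
Then F(pi/12) - F(-pi/12) = (-sqrt(3)/32 + pi/24) - (-pi/24 + sqrt(3)/32) = -sqrt(3)/16 + pi/12.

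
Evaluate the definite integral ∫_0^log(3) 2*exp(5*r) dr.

Let u = exp(r), so du = exp(r) dr. When r = 0, u = 1; when r = log(3), u = 3.
The integral becomes 2·∫ u**4 du from 1 to 3, with antiderivative 2*u**5/5.
Back in r: F(r) = 2*exp(5*r)/5.
Then F(log(3)) - F(0) = (486/5) - (2/5) = 484/5.

484/5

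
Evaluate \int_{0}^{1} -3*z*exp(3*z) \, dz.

-2*exp(3)/3 - 1/3

Integrate by parts once (u = z, dv = -3*exp(3*z) dz).
An antiderivative is F(z) = (-3*z + 1)*exp(3*z)/3.
Then F(1) - F(0) = (-2*exp(3)/3) - (1/3) = -2*exp(3)/3 - 1/3.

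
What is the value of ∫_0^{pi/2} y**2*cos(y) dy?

Integrate by parts twice (u = y^2, dv = cos(y) dy).
An antiderivative is F(y) = y**2*sin(y) + 2*y*cos(y) - 2*sin(y).
Then F(pi/2) - F(0) = (-2 + pi**2/4) - (0) = -2 + pi**2/4.

-2 + pi**2/4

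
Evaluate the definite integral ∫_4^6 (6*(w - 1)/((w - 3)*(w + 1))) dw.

-3*log(5) + 3*log(3) + 3*log(7)

Factor the denominator: w**2 - 2*w - 3 = (w + 1)(w - 3).
Partial fractions: 6*(w - 1)/((w - 3)*(w + 1)) = 3/(w + 1) + 3/(w - 3).
An antiderivative is F(w) = 3*log(w - 3) + 3*log(w + 1).
Then F(6) - F(4) = (3*log(3) + 3*log(7)) - (3*log(5)) = -3*log(5) + 3*log(3) + 3*log(7).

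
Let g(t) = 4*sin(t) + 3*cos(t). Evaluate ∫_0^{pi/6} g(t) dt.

11/2 - 2*sqrt(3)

An antiderivative is F(t) = 3*sin(t) - 4*cos(t).
Then F(pi/6) - F(0) = (3/2 - 2*sqrt(3)) - (-4) = 11/2 - 2*sqrt(3).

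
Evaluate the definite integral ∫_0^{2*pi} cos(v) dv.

An antiderivative is F(v) = sin(v).
Then F(2*pi) - F(0) = (0) - (0) = 0.

0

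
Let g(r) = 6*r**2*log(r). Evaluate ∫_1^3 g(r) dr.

Integrate by parts once (u = ln r, dv = 6*r**2 dr).
An antiderivative is F(r) = 2*r**3*(3*log(r) - 1)/3.
Then F(3) - F(1) = (-18 + 54*log(3)) - (-2/3) = -52/3 + 54*log(3).

-52/3 + 54*log(3)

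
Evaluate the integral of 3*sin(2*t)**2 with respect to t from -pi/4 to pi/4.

3*pi/4

Use the identity sin^2(2*t) = (1 - cos(4*t))/2.
An antiderivative is F(t) = 3*t/2 - 3*sin(4*t)/8.
Then F(pi/4) - F(-pi/4) = (3*pi/8) - (-3*pi/8) = 3*pi/4.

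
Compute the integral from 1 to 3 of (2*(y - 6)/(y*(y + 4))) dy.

Factor the denominator: y**2 + 4*y = (y + 4)y.
Partial fractions: 2*(y - 6)/(y*(y + 4)) = 5/(y + 4) - 3/y.
An antiderivative is F(y) = -3*log(y) + 5*log(y + 4).
Then F(3) - F(1) = (-3*log(3) + 5*log(7)) - (5*log(5)) = -5*log(5) - 3*log(3) + 5*log(7).

-5*log(5) - 3*log(3) + 5*log(7)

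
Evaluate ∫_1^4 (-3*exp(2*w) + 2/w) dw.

An antiderivative is F(w) = -3*exp(2*w)/2 + 2*log(w).
Then F(4) - F(1) = (-3*exp(8)/2 + log(16)) - (-3*exp(2)/2) = -3*exp(8)/2 + log(16) + 3*exp(2)/2.

-3*exp(8)/2 + log(16) + 3*exp(2)/2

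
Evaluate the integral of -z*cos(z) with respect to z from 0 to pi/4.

Integrate by parts once (u = z, dv = -cos(z) dz).
An antiderivative is F(z) = -z*sin(z) - cos(z).
Then F(pi/4) - F(0) = (sqrt(2)*(-4 - pi)/8) - (-1) = -sqrt(2)/2 - sqrt(2)*pi/8 + 1.

-sqrt(2)/2 - sqrt(2)*pi/8 + 1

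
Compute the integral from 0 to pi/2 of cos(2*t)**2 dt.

Use the identity cos^2(2*t) = (1 + cos(4*t))/2.
An antiderivative is F(t) = t/2 + sin(4*t)/8.
Then F(pi/2) - F(0) = (pi/4) - (0) = pi/4.

pi/4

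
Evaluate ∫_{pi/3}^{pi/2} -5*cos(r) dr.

An antiderivative is F(r) = -5*sin(r).
Then F(pi/2) - F(pi/3) = (-5) - (-5*sqrt(3)/2) = -5 + 5*sqrt(3)/2.

-5 + 5*sqrt(3)/2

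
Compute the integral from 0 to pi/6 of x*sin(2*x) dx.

Integrate by parts once (u = x, dv = sin(2*x) dx).
An antiderivative is F(x) = -x*cos(2*x)/2 + sin(2*x)/4.
Then F(pi/6) - F(0) = (-pi/24 + sqrt(3)/8) - (0) = -pi/24 + sqrt(3)/8.

-pi/24 + sqrt(3)/8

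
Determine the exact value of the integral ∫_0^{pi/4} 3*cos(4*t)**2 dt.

3*pi/8

Use the identity cos^2(4*t) = (1 + cos(8*t))/2.
An antiderivative is F(t) = 3*t/2 + 3*sin(8*t)/16.
Then F(pi/4) - F(0) = (3*pi/8) - (0) = 3*pi/8.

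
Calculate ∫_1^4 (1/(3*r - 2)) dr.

An antiderivative is F(r) = log(3*r - 2)/3.
Then F(4) - F(1) = (log(10)/3) - (0) = log(10)/3.

log(10)/3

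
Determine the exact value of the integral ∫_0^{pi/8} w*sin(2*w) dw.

Integrate by parts once (u = w, dv = sin(2*w) dw).
An antiderivative is F(w) = -w*cos(2*w)/2 + sin(2*w)/4.
Then F(pi/8) - F(0) = (sqrt(2)*(4 - pi)/32) - (0) = sqrt(2)*(4 - pi)/32.

sqrt(2)*(4 - pi)/32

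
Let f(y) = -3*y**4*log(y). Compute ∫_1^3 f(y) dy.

Integrate by parts once (u = ln y, dv = -3*y**4 dy).
An antiderivative is F(y) = -3*y**5*(5*log(y) - 1)/25.
Then F(3) - F(1) = (729/25 - 729*log(3)/5) - (3/25) = 726/25 - 729*log(3)/5.

726/25 - 729*log(3)/5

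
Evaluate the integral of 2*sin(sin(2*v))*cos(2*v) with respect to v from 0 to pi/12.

Let u = sin(2*v), so du = 2*cos(2*v) dv. When v = 0, u = 0; when v = pi/12, u = 1/2.
The integral becomes ∫ sin(u) du from 0 to 1/2, with antiderivative -cos(u).
Back in v: F(v) = -cos(sin(2*v)).
Then F(pi/12) - F(0) = (-cos(1/2)) - (-1) = 1 - cos(1/2).

1 - cos(1/2)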